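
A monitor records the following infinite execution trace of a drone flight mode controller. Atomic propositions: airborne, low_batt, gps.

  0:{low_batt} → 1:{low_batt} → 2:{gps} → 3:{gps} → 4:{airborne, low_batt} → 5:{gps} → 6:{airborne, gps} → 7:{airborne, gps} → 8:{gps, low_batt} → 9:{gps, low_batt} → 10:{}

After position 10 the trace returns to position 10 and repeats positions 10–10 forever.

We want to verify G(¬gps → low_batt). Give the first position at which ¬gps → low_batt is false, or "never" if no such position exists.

10

Check ¬gps → low_batt at each position in order: 0 ✓, 1 ✓, 2 ✓, 3 ✓, 4 ✓, 5 ✓, 6 ✓, 7 ✓, 8 ✓, 9 ✓.
At position 10 the labels are {}, so ¬gps → low_batt is false there. This is the first violation.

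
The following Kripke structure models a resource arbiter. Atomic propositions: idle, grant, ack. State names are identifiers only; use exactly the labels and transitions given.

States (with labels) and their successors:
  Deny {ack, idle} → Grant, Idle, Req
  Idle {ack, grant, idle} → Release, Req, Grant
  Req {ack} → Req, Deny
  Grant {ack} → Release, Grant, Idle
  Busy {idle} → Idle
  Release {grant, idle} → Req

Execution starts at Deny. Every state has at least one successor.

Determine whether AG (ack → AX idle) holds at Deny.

Violated

States satisfying ack → AX idle: {Busy, Release}.
States satisfying AG (ack → AX idle): ∅.
Deny is reachable from Deny and violates ack → AX idle, so AG fails at Deny.
Deny ∉ Sat(AG (ack → AX idle)).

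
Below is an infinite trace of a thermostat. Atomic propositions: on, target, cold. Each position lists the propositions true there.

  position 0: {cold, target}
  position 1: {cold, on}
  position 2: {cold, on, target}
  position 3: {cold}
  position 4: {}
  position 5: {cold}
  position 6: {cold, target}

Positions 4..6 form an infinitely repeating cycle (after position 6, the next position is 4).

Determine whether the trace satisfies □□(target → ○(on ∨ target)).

□(target → ○(on ∨ target)) must hold at every position from 0 onward. It fails at position 0, so □□(target → ○(on ∨ target)) is false.

No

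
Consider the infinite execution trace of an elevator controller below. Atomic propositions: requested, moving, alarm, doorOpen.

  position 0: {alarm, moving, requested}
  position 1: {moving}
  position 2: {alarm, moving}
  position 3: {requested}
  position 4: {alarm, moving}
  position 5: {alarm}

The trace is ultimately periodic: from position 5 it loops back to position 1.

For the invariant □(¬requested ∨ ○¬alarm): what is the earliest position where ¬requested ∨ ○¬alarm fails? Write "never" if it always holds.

Check ¬requested ∨ ○¬alarm at each position in order: 0 ✓, 1 ✓, 2 ✓.
At position 3 the labels are {requested} and the next position 4 has {alarm, moving}, so ¬requested ∨ ○¬alarm is false there. This is the first violation.

3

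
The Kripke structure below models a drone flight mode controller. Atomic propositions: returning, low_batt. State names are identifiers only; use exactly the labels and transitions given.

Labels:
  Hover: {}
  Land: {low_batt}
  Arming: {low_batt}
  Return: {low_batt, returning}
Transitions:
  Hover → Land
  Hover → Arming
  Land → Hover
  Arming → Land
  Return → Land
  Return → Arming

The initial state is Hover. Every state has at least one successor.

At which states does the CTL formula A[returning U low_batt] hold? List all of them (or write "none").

States satisfying returning: {Return}.
States satisfying low_batt: {Land, Arming, Return}.
States satisfying A[returning U low_batt]: {Land, Arming, Return}.

{Land, Arming, Return}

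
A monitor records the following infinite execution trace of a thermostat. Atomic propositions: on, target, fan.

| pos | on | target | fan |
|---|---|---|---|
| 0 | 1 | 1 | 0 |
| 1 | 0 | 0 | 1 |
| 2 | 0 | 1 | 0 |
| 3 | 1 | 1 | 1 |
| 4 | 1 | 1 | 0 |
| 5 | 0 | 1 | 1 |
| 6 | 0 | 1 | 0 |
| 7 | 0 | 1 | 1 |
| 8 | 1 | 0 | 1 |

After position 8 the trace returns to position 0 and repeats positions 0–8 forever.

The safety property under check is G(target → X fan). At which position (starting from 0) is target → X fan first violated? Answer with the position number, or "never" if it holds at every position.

3

Check target → X fan at each position in order: 0 ✓, 1 ✓, 2 ✓.
At position 3 the labels are {fan, on, target} and the next position 4 has {on, target}, so target → X fan is false there. This is the first violation.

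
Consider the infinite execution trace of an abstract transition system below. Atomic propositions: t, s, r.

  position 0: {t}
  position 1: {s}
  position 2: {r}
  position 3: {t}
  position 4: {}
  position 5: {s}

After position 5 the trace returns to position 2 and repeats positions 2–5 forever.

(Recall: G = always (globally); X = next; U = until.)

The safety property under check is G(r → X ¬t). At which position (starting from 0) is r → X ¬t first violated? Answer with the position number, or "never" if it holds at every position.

Check r → X ¬t at each position in order: 0 ✓, 1 ✓.
At position 2 the labels are {r} and the next position 3 has {t}, so r → X ¬t is false there. This is the first violation.

2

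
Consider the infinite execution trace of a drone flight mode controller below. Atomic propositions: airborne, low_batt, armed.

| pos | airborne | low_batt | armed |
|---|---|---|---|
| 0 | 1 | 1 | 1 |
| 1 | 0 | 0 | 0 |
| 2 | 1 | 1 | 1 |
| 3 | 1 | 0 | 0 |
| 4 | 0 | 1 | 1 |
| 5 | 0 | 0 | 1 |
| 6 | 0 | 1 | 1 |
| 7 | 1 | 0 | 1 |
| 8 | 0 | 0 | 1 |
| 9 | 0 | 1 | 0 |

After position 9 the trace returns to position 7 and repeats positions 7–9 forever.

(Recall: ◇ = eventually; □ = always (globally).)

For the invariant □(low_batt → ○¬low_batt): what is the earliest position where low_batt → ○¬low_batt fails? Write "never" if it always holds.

low_batt → ○¬low_batt holds at every position 0..9, and those are all the positions the trace ever visits, so the invariant □(low_batt → ○¬low_batt) is never violated.

never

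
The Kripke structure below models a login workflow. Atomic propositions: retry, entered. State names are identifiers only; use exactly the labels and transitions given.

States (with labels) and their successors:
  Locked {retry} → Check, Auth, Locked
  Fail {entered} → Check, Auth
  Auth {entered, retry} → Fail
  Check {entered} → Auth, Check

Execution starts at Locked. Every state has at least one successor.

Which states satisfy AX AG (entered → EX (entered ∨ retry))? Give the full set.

{Locked, Fail, Auth, Check}

States satisfying AG (entered → EX (entered ∨ retry)): {Locked, Fail, Auth, Check}.
States satisfying AX AG (entered → EX (entered ∨ retry)): {Locked, Fail, Auth, Check}.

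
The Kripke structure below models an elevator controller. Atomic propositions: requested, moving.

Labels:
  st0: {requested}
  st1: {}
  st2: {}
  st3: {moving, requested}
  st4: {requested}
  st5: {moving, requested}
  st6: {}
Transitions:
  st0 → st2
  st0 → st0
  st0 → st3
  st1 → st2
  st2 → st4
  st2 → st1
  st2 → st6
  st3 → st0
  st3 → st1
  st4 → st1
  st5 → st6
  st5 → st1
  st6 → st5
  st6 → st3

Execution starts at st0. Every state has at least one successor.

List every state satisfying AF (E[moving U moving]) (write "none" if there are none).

{st3, st5, st6}

States satisfying E[moving U moving]: {st3, st5}.
States satisfying AF (E[moving U moving]): {st3, st5, st6}.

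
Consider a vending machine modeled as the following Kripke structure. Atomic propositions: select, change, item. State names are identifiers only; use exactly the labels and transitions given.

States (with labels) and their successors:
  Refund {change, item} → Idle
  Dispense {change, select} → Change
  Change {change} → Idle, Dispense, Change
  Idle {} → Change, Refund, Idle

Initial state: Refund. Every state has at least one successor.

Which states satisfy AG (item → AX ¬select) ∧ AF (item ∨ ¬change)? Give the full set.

States satisfying item → AX ¬select: {Refund, Dispense, Change, Idle}.
States satisfying AG (item → AX ¬select): {Refund, Dispense, Change, Idle}.
States satisfying item ∨ ¬change: {Refund, Idle}.
States satisfying AF (item ∨ ¬change): {Refund, Idle}.
States satisfying AG (item → AX ¬select) ∧ AF (item ∨ ¬change): {Refund, Idle}.

{Refund, Idle}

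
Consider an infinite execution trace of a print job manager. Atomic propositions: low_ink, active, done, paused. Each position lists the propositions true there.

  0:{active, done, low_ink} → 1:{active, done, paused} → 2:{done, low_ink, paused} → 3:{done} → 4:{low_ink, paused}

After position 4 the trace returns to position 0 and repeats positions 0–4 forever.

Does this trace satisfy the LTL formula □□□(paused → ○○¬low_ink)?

Violated

□□(paused → ○○¬low_ink) must hold at every position from 0 onward. It fails at position 0, so □□□(paused → ○○¬low_ink) is false.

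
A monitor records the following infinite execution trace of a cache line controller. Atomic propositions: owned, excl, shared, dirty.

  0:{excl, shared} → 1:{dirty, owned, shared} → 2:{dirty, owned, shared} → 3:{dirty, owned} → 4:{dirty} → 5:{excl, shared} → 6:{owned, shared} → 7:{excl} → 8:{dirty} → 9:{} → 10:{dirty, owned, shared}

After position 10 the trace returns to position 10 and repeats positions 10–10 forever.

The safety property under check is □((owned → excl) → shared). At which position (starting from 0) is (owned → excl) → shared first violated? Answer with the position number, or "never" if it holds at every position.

Check (owned → excl) → shared at each position in order: 0 ✓, 1 ✓, 2 ✓, 3 ✓.
At position 4 the labels are {dirty}, so (owned → excl) → shared is false there. This is the first violation.

4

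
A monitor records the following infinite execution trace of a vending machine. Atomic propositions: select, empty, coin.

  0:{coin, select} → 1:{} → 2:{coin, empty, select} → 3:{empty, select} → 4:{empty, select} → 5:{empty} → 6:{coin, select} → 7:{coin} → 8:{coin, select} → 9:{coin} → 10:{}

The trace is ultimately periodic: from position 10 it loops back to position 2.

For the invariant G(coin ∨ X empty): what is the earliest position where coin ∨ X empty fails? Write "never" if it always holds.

5

Check coin ∨ X empty at each position in order: 0 ✓, 1 ✓, 2 ✓, 3 ✓, 4 ✓.
At position 5 the labels are {empty} and the next position 6 has {coin, select}, so coin ∨ X empty is false there. This is the first violation.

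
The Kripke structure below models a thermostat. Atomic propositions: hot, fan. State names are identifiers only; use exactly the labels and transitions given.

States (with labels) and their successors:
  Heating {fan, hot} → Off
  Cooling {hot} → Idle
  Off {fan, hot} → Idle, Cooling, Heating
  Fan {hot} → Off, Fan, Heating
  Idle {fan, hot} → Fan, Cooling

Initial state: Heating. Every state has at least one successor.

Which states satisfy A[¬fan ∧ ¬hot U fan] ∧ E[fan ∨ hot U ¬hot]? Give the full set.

none

States satisfying ¬fan ∧ ¬hot: ∅.
States satisfying fan: {Heating, Off, Idle}.
States satisfying A[¬fan ∧ ¬hot U fan]: {Heating, Off, Idle}.
States satisfying fan ∨ hot: {Heating, Cooling, Off, Fan, Idle}.
States satisfying ¬hot: ∅.
States satisfying E[fan ∨ hot U ¬hot]: ∅.
States satisfying A[¬fan ∧ ¬hot U fan] ∧ E[fan ∨ hot U ¬hot]: ∅.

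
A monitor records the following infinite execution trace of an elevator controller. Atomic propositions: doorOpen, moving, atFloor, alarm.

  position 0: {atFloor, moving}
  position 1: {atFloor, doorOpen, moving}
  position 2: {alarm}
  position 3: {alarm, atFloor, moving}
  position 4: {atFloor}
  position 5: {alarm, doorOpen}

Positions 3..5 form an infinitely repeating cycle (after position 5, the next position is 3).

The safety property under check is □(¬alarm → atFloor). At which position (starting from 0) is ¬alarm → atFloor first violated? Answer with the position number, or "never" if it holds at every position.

¬alarm → atFloor holds at every position 0..5, and those are all the positions the trace ever visits, so the invariant □(¬alarm → atFloor) is never violated.

never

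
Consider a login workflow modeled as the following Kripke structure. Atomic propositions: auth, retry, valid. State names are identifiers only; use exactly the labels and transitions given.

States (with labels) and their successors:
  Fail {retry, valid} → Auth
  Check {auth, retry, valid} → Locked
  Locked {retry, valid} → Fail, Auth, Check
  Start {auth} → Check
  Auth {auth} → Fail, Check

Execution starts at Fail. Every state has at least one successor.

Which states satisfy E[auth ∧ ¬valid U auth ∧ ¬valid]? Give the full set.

{Start, Auth}

States satisfying auth ∧ ¬valid: {Start, Auth}.
States satisfying E[auth ∧ ¬valid U auth ∧ ¬valid]: {Start, Auth}.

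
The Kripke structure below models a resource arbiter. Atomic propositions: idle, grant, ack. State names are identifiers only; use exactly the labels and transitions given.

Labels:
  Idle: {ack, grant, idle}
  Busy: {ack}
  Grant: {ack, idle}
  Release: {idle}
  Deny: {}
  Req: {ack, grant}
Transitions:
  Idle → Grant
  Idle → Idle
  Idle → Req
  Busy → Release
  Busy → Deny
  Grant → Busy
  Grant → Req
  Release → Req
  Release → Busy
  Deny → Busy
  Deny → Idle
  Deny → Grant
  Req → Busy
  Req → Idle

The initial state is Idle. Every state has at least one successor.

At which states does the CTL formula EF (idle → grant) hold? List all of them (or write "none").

{Idle, Busy, Grant, Release, Deny, Req}

States satisfying idle → grant: {Idle, Busy, Deny, Req}.
States satisfying EF (idle → grant): {Idle, Busy, Grant, Release, Deny, Req}.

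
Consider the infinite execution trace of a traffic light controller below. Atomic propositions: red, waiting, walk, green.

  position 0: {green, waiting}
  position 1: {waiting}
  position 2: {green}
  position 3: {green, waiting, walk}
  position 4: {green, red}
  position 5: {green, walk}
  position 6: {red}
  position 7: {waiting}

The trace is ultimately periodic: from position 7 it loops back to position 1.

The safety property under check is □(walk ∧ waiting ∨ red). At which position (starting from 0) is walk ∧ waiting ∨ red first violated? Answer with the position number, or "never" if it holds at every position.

At position 0 the labels are {green, waiting}, so walk ∧ waiting ∨ red is false there. This is the first violation.

0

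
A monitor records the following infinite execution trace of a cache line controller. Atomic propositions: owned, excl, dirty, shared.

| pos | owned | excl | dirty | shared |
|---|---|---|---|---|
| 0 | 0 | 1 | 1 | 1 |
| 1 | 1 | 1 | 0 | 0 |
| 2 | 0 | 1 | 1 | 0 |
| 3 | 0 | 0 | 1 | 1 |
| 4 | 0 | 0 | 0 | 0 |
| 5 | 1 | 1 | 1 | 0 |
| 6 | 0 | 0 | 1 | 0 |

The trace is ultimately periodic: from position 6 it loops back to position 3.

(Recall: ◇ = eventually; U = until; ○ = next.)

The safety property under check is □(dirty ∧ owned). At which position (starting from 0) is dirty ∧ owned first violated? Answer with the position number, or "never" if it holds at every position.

0

At position 0 the labels are {dirty, excl, shared}, so dirty ∧ owned is false there. This is the first violation.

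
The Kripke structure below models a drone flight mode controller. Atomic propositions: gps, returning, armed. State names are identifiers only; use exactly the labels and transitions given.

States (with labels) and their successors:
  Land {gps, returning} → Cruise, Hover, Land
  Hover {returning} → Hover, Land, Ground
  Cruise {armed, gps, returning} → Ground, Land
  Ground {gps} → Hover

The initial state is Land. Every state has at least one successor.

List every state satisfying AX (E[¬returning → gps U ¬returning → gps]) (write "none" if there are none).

States satisfying E[¬returning → gps U ¬returning → gps]: {Land, Hover, Cruise, Ground}.
States satisfying AX (E[¬returning → gps U ¬returning → gps]): {Land, Hover, Cruise, Ground}.

{Land, Hover, Cruise, Ground}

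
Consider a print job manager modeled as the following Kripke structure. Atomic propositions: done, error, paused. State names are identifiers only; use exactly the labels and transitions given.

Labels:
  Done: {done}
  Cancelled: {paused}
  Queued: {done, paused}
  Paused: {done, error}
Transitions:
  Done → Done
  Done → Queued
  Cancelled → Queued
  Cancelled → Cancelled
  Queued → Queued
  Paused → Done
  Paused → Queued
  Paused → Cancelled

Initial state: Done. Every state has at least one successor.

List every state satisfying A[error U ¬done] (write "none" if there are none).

States satisfying error: {Paused}.
States satisfying ¬done: {Cancelled}.
States satisfying A[error U ¬done]: {Cancelled}.

{Cancelled}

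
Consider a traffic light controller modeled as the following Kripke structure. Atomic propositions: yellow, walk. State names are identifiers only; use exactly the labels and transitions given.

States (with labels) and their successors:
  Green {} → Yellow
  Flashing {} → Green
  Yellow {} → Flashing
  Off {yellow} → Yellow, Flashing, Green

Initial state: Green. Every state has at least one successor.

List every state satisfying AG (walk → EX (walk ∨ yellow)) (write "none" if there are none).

States satisfying walk → EX (walk ∨ yellow): {Green, Flashing, Yellow, Off}.
States satisfying AG (walk → EX (walk ∨ yellow)): {Green, Flashing, Yellow, Off}.

{Green, Flashing, Yellow, Off}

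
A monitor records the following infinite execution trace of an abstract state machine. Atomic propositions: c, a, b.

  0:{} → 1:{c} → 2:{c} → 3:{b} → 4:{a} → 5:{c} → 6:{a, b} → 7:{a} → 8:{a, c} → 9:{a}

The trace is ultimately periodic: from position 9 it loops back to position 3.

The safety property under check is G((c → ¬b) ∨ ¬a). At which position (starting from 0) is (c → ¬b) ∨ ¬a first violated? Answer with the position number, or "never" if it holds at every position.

(c → ¬b) ∨ ¬a holds at every position 0..9, and those are all the positions the trace ever visits, so the invariant G((c → ¬b) ∨ ¬a) is never violated.

never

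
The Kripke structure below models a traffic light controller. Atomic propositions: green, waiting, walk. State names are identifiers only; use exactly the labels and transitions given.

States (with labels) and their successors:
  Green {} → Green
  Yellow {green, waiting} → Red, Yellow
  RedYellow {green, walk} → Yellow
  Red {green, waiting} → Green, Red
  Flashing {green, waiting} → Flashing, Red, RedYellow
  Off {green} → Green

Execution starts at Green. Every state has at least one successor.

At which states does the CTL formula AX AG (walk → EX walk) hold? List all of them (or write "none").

{Green, Yellow, RedYellow, Red, Off}

States satisfying AG (walk → EX walk): {Green, Yellow, Red, Off}.
States satisfying AX AG (walk → EX walk): {Green, Yellow, RedYellow, Red, Off}.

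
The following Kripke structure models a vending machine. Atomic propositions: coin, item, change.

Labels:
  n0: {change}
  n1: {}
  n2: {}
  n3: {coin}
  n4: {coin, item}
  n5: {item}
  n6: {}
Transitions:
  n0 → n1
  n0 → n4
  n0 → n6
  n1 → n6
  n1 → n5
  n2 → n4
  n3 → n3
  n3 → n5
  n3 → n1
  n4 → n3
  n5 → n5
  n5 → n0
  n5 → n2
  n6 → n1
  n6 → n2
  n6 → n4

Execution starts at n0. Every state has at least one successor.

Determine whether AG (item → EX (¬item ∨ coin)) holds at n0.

States satisfying item → EX (¬item ∨ coin): {n0, n1, n2, n3, n4, n5, n6}.
States satisfying AG (item → EX (¬item ∨ coin)): {n0, n1, n2, n3, n4, n5, n6}.
Every state reachable from n0 satisfies item → EX (¬item ∨ coin).
n0 ∈ Sat(AG (item → EX (¬item ∨ coin))).

Satisfied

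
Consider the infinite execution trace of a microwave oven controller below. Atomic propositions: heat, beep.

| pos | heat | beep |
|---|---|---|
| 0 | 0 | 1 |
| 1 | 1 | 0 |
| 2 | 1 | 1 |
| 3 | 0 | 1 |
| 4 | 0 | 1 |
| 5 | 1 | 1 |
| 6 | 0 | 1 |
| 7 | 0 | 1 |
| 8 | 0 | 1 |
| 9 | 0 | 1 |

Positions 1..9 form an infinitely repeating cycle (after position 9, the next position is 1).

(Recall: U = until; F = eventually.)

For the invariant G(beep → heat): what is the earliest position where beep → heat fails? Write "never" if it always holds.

0

At position 0 the labels are {beep}, so beep → heat is false there. This is the first violation.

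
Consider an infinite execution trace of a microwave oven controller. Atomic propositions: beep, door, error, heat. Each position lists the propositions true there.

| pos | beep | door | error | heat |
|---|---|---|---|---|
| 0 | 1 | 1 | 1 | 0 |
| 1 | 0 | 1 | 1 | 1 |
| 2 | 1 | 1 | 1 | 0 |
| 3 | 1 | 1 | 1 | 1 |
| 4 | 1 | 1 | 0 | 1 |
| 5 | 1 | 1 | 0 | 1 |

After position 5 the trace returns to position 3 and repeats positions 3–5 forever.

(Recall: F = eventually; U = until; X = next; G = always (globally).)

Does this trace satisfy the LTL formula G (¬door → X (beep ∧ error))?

¬door → X (beep ∧ error) holds at every position 0..5, and those are all positions ever visited, so G (¬door → X (beep ∧ error)) holds.

Holds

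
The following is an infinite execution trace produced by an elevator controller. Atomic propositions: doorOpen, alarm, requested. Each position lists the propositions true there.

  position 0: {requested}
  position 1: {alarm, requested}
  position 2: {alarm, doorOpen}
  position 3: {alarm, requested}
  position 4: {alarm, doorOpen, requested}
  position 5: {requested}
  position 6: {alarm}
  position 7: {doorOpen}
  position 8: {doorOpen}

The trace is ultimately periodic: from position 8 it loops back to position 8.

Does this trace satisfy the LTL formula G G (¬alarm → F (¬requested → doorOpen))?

G (¬alarm → F (¬requested → doorOpen)) holds at every position 0..8, and those are all positions ever visited, so G G (¬alarm → F (¬requested → doorOpen)) holds.

Satisfied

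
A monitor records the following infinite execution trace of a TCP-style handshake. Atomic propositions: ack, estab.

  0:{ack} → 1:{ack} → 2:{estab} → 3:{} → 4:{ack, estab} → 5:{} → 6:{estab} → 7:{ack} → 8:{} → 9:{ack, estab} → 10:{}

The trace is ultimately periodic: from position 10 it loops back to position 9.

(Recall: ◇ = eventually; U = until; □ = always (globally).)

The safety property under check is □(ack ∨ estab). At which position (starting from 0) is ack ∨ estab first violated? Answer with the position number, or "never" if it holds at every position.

Check ack ∨ estab at each position in order: 0 ✓, 1 ✓, 2 ✓.
At position 3 the labels are {}, so ack ∨ estab is false there. This is the first violation.

3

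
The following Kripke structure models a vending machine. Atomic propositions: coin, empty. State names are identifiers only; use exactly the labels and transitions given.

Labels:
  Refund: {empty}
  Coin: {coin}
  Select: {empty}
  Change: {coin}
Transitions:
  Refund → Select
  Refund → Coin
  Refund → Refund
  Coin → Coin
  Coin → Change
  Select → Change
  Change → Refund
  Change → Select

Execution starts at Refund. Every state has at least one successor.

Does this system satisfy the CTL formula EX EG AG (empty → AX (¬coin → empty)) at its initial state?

States satisfying EG AG (empty → AX (¬coin → empty)): {Refund, Coin, Select, Change}.
States satisfying EX EG AG (empty → AX (¬coin → empty)): {Refund, Coin, Select, Change}.
Refund ∈ Sat(EX EG AG (empty → AX (¬coin → empty))).

Holds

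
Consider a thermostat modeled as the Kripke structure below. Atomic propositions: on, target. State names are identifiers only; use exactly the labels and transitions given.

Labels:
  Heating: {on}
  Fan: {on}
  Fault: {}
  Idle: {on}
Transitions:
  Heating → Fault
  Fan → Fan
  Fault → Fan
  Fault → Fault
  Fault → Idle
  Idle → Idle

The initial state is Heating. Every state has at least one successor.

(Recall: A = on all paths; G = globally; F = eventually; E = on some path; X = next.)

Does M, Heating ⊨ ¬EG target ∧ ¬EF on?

Violated

States satisfying target: ∅.
States satisfying EG target: ∅.
States satisfying ¬EG target: {Heating, Fan, Fault, Idle}.
States satisfying on: {Heating, Fan, Idle}.
States satisfying EF on: {Heating, Fan, Fault, Idle}.
States satisfying ¬EF on: ∅.
States satisfying ¬EG target ∧ ¬EF on: ∅.
Heating ∉ Sat(¬EG target ∧ ¬EF on).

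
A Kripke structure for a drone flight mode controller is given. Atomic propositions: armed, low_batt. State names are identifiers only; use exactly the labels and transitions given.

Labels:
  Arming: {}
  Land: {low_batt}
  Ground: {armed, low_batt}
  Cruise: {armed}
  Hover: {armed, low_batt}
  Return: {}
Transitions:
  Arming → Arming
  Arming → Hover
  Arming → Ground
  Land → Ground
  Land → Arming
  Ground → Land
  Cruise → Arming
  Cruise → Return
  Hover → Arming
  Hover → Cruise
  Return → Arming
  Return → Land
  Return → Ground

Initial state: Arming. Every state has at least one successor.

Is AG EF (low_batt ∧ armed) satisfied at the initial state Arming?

Yes

States satisfying EF (low_batt ∧ armed): {Arming, Land, Ground, Cruise, Hover, Return}.
States satisfying AG EF (low_batt ∧ armed): {Arming, Land, Ground, Cruise, Hover, Return}.
Every state reachable from Arming satisfies EF (low_batt ∧ armed).
Arming ∈ Sat(AG EF (low_batt ∧ armed)).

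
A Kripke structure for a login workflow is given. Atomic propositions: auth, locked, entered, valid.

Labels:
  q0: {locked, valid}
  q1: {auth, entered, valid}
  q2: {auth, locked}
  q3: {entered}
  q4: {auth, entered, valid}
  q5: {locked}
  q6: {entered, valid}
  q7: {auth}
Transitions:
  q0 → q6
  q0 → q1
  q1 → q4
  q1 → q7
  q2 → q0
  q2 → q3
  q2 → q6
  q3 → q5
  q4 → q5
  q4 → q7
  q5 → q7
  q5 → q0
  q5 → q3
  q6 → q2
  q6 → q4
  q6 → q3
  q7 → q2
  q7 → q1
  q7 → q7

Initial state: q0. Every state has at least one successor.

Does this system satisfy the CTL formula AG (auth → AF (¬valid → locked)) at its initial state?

Does not hold

States satisfying auth → AF (¬valid → locked): {q0, q1, q2, q3, q4, q5, q6}.
States satisfying AG (auth → AF (¬valid → locked)): ∅.
q7 is reachable from q0 and violates auth → AF (¬valid → locked), so AG fails at q0.
q0 ∉ Sat(AG (auth → AF (¬valid → locked))).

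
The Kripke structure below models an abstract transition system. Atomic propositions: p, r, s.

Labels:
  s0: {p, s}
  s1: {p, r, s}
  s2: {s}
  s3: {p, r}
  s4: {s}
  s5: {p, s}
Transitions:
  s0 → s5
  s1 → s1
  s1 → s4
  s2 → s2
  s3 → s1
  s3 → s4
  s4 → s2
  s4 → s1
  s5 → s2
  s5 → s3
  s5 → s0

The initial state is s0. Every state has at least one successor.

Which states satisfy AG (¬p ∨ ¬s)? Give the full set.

{s2}

States satisfying ¬p ∨ ¬s: {s2, s3, s4}.
States satisfying AG (¬p ∨ ¬s): {s2}.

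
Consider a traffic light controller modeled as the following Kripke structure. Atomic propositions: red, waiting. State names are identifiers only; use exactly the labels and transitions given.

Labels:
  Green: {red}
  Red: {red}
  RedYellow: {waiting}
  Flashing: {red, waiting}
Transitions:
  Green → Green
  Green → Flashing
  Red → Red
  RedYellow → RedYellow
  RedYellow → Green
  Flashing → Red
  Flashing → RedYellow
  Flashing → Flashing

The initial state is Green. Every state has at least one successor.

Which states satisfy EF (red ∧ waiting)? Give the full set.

{Green, RedYellow, Flashing}

States satisfying red ∧ waiting: {Flashing}.
States satisfying EF (red ∧ waiting): {Green, RedYellow, Flashing}.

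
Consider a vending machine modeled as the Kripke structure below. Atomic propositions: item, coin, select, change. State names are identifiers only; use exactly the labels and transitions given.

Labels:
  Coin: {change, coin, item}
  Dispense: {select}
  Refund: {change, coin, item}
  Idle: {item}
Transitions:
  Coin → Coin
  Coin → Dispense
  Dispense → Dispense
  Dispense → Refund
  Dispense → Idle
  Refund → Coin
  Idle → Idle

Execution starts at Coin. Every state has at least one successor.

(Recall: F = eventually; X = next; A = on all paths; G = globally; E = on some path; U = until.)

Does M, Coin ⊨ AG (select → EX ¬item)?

Yes

States satisfying select → EX ¬item: {Coin, Dispense, Refund, Idle}.
States satisfying AG (select → EX ¬item): {Coin, Dispense, Refund, Idle}.
Every state reachable from Coin satisfies select → EX ¬item.
Coin ∈ Sat(AG (select → EX ¬item)).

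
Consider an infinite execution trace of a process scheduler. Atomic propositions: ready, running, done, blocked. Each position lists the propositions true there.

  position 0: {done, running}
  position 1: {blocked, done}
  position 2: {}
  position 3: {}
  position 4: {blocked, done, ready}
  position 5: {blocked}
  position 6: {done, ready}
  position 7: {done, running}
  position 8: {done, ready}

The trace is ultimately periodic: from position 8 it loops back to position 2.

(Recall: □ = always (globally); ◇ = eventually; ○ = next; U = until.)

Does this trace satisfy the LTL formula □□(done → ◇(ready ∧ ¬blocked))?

Holds

□(done → ◇(ready ∧ ¬blocked)) holds at every position 0..8, and those are all positions ever visited, so □□(done → ◇(ready ∧ ¬blocked)) holds.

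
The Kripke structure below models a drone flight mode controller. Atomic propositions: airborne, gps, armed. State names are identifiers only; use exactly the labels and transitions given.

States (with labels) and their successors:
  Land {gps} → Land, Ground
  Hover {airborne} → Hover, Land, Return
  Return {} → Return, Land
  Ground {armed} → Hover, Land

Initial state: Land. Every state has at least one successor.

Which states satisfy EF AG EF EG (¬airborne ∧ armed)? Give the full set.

none

States satisfying AG EF EG (¬airborne ∧ armed): ∅.
States satisfying EF AG EF EG (¬airborne ∧ armed): ∅.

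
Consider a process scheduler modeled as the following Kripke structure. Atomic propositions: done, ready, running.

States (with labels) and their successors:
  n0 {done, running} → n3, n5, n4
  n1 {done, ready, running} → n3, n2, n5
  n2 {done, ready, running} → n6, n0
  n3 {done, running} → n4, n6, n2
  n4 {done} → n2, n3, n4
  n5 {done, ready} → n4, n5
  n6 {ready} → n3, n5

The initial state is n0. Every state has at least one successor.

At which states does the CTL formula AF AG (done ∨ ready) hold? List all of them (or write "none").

{n0, n1, n2, n3, n4, n5, n6}

States satisfying AG (done ∨ ready): {n0, n1, n2, n3, n4, n5, n6}.
States satisfying AF AG (done ∨ ready): {n0, n1, n2, n3, n4, n5, n6}.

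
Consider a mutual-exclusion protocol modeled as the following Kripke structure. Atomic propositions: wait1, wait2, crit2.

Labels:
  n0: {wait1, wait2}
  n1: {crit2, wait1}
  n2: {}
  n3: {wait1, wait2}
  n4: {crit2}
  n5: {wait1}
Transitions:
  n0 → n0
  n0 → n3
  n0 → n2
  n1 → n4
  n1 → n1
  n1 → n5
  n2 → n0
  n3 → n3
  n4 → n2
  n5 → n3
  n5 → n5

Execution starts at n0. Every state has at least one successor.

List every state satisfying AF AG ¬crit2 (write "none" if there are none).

{n0, n2, n3, n4, n5}

States satisfying AG ¬crit2: {n0, n2, n3, n5}.
States satisfying AF AG ¬crit2: {n0, n2, n3, n4, n5}.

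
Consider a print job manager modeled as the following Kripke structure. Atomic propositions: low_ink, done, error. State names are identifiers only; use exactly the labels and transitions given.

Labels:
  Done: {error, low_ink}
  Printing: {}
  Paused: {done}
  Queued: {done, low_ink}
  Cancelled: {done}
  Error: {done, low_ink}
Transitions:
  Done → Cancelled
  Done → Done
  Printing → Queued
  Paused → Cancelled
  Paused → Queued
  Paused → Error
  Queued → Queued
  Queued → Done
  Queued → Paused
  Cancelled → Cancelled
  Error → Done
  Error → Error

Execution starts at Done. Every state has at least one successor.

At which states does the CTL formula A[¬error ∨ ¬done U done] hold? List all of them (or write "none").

{Printing, Paused, Queued, Cancelled, Error}

States satisfying ¬error ∨ ¬done: {Done, Printing, Paused, Queued, Cancelled, Error}.
States satisfying done: {Paused, Queued, Cancelled, Error}.
States satisfying A[¬error ∨ ¬done U done]: {Printing, Paused, Queued, Cancelled, Error}.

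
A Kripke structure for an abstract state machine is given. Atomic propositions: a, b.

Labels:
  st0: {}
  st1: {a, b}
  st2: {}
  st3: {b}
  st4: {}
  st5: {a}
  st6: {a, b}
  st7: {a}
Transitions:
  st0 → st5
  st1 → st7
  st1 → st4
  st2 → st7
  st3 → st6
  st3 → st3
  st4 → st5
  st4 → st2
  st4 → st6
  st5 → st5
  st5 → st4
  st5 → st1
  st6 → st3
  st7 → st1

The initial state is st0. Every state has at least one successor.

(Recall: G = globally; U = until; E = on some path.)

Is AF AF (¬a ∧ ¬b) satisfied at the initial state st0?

Holds

States satisfying AF (¬a ∧ ¬b): {st0, st2, st4}.
States satisfying AF AF (¬a ∧ ¬b): {st0, st2, st4}.
st0 ∈ Sat(AF AF (¬a ∧ ¬b)).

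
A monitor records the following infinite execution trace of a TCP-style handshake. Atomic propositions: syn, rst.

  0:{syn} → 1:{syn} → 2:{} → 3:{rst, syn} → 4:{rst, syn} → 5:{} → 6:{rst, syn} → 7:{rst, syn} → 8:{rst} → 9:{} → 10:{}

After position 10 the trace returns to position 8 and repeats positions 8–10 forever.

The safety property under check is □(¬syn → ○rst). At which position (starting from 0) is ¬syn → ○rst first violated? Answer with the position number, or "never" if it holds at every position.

8

Check ¬syn → ○rst at each position in order: 0 ✓, 1 ✓, 2 ✓, 3 ✓, 4 ✓, 5 ✓, 6 ✓, 7 ✓.
At position 8 the labels are {rst} and the next position 9 has {}, so ¬syn → ○rst is false there. This is the first violation.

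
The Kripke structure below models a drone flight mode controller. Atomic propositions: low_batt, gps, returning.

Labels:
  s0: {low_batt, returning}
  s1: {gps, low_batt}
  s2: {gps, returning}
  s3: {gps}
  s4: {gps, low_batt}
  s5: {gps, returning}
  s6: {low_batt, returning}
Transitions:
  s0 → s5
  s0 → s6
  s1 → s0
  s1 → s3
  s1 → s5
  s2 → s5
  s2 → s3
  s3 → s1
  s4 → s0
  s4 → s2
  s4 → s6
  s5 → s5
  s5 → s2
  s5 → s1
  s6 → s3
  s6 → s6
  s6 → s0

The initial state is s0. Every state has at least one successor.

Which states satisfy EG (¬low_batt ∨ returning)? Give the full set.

States satisfying ¬low_batt ∨ returning: {s0, s2, s3, s5, s6}.
States satisfying EG (¬low_batt ∨ returning): {s0, s2, s5, s6}.

{s0, s2, s5, s6}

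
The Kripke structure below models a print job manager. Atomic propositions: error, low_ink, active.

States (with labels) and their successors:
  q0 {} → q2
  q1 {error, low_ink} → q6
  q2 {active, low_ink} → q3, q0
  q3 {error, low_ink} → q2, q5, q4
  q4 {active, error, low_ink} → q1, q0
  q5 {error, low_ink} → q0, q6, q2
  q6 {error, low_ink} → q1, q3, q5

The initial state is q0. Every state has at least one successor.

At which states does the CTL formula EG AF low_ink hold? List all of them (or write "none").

States satisfying AF low_ink: {q0, q1, q2, q3, q4, q5, q6}.
States satisfying EG AF low_ink: {q0, q1, q2, q3, q4, q5, q6}.

{q0, q1, q2, q3, q4, q5, q6}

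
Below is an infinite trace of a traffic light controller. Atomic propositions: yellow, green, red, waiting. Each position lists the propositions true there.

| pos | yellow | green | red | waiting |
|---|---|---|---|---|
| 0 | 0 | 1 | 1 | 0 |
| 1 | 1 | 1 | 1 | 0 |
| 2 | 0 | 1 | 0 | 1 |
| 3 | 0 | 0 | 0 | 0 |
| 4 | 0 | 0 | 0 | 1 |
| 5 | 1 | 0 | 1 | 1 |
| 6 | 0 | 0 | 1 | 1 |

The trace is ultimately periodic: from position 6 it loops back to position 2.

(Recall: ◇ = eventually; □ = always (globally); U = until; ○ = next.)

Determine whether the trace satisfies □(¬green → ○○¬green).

Violated

¬green → ○○¬green must hold at every position from 0 onward. It fails at position 5, so □(¬green → ○○¬green) is false.
Positions where ¬green holds: 3, 4, 5, 6.
Check ○○¬green at each: 3→ok, 4→ok, 5→fails, 6→ok.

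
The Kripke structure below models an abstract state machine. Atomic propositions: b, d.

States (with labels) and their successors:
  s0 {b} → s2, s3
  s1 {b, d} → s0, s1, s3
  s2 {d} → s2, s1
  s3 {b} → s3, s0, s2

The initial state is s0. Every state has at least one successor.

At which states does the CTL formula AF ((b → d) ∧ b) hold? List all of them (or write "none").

{s1}

States satisfying (b → d) ∧ b: {s1}.
States satisfying AF ((b → d) ∧ b): {s1}.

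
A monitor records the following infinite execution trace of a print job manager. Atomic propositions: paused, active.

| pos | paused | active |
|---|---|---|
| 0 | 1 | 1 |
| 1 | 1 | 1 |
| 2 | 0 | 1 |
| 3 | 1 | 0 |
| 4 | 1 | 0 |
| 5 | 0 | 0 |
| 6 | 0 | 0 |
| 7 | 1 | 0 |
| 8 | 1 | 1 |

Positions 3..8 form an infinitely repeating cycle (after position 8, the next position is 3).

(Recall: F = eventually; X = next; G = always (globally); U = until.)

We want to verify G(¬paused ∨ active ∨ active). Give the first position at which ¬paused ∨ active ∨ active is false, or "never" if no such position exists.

Check ¬paused ∨ active ∨ active at each position in order: 0 ✓, 1 ✓, 2 ✓.
At position 3 the labels are {paused}, so ¬paused ∨ active ∨ active is false there. This is the first violation.

3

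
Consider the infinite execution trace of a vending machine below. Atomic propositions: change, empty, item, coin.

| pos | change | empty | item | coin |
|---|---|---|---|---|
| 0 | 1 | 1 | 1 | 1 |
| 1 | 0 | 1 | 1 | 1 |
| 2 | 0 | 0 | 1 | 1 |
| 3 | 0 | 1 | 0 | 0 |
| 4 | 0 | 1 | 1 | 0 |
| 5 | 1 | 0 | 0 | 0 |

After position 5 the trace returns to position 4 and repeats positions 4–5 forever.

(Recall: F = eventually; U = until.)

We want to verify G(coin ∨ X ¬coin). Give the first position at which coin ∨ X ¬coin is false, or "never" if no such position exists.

coin ∨ X ¬coin holds at every position 0..5, and those are all the positions the trace ever visits, so the invariant G(coin ∨ X ¬coin) is never violated.

never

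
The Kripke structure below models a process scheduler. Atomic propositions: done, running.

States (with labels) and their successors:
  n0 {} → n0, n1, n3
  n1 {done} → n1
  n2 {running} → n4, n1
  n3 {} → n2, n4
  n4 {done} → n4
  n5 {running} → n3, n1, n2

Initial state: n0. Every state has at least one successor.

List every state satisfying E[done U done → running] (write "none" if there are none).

States satisfying done: {n1, n4}.
States satisfying done → running: {n0, n2, n3, n5}.
States satisfying E[done U done → running]: {n0, n2, n3, n5}.

{n0, n2, n3, n5}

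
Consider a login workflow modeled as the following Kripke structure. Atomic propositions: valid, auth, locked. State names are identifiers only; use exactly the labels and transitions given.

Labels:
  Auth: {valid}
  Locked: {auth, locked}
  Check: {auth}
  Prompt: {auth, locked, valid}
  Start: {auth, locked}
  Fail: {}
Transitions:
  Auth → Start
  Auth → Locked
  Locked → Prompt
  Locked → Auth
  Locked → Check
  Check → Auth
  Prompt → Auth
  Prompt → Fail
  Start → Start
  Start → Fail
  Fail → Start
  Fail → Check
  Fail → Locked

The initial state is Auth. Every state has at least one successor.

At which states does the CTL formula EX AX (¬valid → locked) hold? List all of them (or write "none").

{Locked, Check, Prompt, Fail}

States satisfying AX (¬valid → locked): {Auth, Check}.
States satisfying EX AX (¬valid → locked): {Locked, Check, Prompt, Fail}.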